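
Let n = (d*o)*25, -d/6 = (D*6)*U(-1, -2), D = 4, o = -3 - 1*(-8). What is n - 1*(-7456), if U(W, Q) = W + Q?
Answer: 61456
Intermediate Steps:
o = 5 (o = -3 + 8 = 5)
U(W, Q) = Q + W
d = 432 (d = -6*4*6*(-2 - 1) = -144*(-3) = -6*(-72) = 432)
n = 54000 (n = (432*5)*25 = 2160*25 = 54000)
n - 1*(-7456) = 54000 - 1*(-7456) = 54000 + 7456 = 61456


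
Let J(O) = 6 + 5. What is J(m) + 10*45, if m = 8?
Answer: 461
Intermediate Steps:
J(O) = 11
J(m) + 10*45 = 11 + 10*45 = 11 + 450 = 461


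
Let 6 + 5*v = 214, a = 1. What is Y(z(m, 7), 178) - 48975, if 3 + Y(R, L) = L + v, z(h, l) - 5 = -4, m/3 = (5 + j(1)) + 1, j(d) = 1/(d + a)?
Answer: -243792/5 ≈ -48758.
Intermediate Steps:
j(d) = 1/(1 + d) (j(d) = 1/(d + 1) = 1/(1 + d))
m = 39/2 (m = 3*((5 + 1/(1 + 1)) + 1) = 3*((5 + 1/2) + 1) = 3*((5 + ½) + 1) = 3*(11/2 + 1) = 3*(13/2) = 39/2 ≈ 19.500)
z(h, l) = 1 (z(h, l) = 5 - 4 = 1)
v = 208/5 (v = -6/5 + (⅕)*214 = -6/5 + 214/5 = 208/5 ≈ 41.600)
Y(R, L) = 193/5 + L (Y(R, L) = -3 + (L + 208/5) = -3 + (208/5 + L) = 193/5 + L)
Y(z(m, 7), 178) - 48975 = (193/5 + 178) - 48975 = 1083/5 - 48975 = -243792/5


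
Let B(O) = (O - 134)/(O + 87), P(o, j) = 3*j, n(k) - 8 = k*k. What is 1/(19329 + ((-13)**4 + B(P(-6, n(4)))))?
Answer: 159/7614448 ≈ 2.0881e-5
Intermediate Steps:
n(k) = 8 + k**2 (n(k) = 8 + k*k = 8 + k**2)
B(O) = (-134 + O)/(87 + O)
1/(19329 + ((-13)**4 + B(P(-6, n(4))))) = 1/(19329 + ((-13)**4 + (-134 + 3*(8 + 4**2))/(87 + 3*(8 + 4**2)))) = 1/(19329 + (28561 + (-134 + 3*(8 + 16))/(87 + 3*(8 + 16)))) = 1/(19329 + (28561 + (-134 + 3*24)/(87 + 3*24))) = 1/(19329 + (28561 + (-134 + 72)/(87 + 72))) = 1/(19329 + (28561 - 62/159)) = 1/(19329 + 4541137/159) = 1/(7614448/159) = 159/7614448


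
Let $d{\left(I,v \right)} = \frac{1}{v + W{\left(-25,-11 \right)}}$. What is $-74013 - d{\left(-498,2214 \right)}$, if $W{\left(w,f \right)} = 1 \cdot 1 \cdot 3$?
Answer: $- \frac{164086822}{2217} \approx -74013.0$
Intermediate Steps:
$W{\left(w,f \right)} = 3$ ($W{\left(w,f \right)} = 1 \cdot 3 = 3$)
$d{\left(I,v \right)} = \frac{1}{3 + v}$ ($d{\left(I,v \right)} = \frac{1}{v + 3} = \frac{1}{3 + v}$)
$-74013 - d{\left(-498,2214 \right)} = -74013 - \frac{1}{3 + 2214} = -74013 - \frac{1}{2217} = - \frac{164086822}{2217}$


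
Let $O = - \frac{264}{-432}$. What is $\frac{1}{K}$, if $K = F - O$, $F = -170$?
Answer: $- \frac{18}{3071} \approx -0.0058613$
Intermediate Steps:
$O = \frac{11}{18}$ ($O = \left(-264\right) \left(- \frac{1}{432}\right) = \frac{11}{18} \approx 0.61111$)
$K = - \frac{3071}{18}$ ($K = -170 - \frac{11}{18} = - \frac{3071}{18} \approx -170.61$)
$\frac{1}{K} = \frac{1}{- \frac{3071}{18}} = - \frac{18}{3071}$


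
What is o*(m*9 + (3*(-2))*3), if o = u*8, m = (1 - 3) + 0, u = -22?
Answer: 6336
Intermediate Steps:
m = -2 (m = -2 + 0 = -2)
o = -176 (o = -22*8 = -176)
o*(m*9 + (3*(-2))*3) = -176*(-2*9 + (3*(-2))*3) = -176*(-18 - 6*3) = -176*(-18 - 18) = -176*(-36) = 6336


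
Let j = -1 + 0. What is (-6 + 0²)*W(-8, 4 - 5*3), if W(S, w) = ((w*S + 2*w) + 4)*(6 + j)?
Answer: -2100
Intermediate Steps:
j = -1
W(S, w) = 20 + 10*w + 5*S*w (W(S, w) = ((w*S + 2*w) + 4)*(6 - 1) = ((S*w + 2*w) + 4)*5 = ((2*w + S*w) + 4)*5 = (4 + 2*w + S*w)*5 = 20 + 10*w + 5*S*w)
(-6 + 0²)*W(-8, 4 - 5*3) = (-6 + 0²)*(20 + 10*(4 - 5*3) + 5*(-8)*(4 - 5*3)) = (-6 + 0)*(20 + 10*(4 - 15) + 5*(-8)*(4 - 15)) = -6*(20 + 10*(-11) + 5*(-8)*(-11)) = -6*(20 - 110 + 440) = -6*350 = -2100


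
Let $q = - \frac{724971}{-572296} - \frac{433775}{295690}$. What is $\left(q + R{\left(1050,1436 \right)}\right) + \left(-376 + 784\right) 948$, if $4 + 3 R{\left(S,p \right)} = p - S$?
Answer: $\frac{19642186437324493}{50766661272} \approx 3.8691 \cdot 10^{5}$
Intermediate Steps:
$R{\left(S,p \right)} = - \frac{4}{3} - \frac{S}{3} + \frac{p}{3}$ ($R{\left(S,p \right)} = - \frac{4}{3} + \frac{p - S}{3} = - \frac{4}{3} - \left(- \frac{p}{3} + \frac{S}{3}\right) = - \frac{4}{3} - \frac{S}{3} + \frac{p}{3}$)
$q = - \frac{3388102241}{16922220424}$ ($q = \left(-724971\right) \left(- \frac{1}{572296}\right) - \frac{86755}{59138} = \frac{724971}{572296} - \frac{86755}{59138} = - \frac{3388102241}{16922220424} \approx -0.20022$)
$\left(q + R{\left(1050,1436 \right)}\right) + \left(-376 + 784\right) 948 = \left(- \frac{3388102241}{16922220424} - - \frac{382}{3}\right) + \left(-376 + 784\right) 948 = \left(- \frac{3388102241}{16922220424} - - \frac{382}{3}\right) + 408 \cdot 948 = \left(- \frac{3388102241}{16922220424} + \frac{382}{3}\right) + 386784 = \frac{6454123895245}{50766661272} + 386784 = \frac{19642186437324493}{50766661272}$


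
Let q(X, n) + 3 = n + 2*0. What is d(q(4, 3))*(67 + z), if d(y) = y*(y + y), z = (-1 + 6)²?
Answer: 0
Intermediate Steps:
z = 25 (z = 5² = 25)
q(X, n) = -3 + n (q(X, n) = -3 + (n + 2*0) = -3 + (n + 0) = -3 + n)
d(y) = 2*y² (d(y) = y*(2*y) = 2*y²)
d(q(4, 3))*(67 + z) = (2*(-3 + 3)²)*(67 + 25) = (2*0²)*92 = (2*0)*92 = 0*92 = 0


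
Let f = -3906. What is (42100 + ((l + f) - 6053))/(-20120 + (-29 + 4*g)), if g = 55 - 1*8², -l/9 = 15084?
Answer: 20723/4037 ≈ 5.1333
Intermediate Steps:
l = -135756 (l = -9*15084 = -135756)
g = -9 (g = 55 - 1*64 = 55 - 64 = -9)
(42100 + ((l + f) - 6053))/(-20120 + (-29 + 4*g)) = (42100 + ((-135756 - 3906) - 6053))/(-20120 + (-29 + 4*(-9))) = (42100 + (-139662 - 6053))/(-20120 + (-29 - 36)) = (42100 - 145715)/(-20120 - 65) = -103615/(-20185) = -103615*(-1/20185) = 20723/4037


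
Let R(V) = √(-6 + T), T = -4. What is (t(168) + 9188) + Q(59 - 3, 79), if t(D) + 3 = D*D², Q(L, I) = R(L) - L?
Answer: 4750761 + I*√10 ≈ 4.7508e+6 + 3.1623*I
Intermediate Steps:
R(V) = I*√10 (R(V) = √(-6 - 4) = √(-10) = I*√10)
Q(L, I) = -L + I*√10 (Q(L, I) = I*√10 - L = -L + I*√10)
t(D) = -3 + D³ (t(D) = -3 + D*D² = -3 + D³)
(t(168) + 9188) + Q(59 - 3, 79) = ((-3 + 168³) + 9188) + (-(59 - 3) + I*√10) = ((-3 + 4741632) + 9188) + (-1*56 + I*√10) = (4741629 + 9188) + (-56 + I*√10) = 4750817 + (-56 + I*√10) = 4750761 + I*√10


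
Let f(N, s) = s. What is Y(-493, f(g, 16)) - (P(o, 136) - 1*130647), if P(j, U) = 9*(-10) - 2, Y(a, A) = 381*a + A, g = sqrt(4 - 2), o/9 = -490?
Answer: -57078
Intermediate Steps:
o = -4410 (o = 9*(-490) = -4410)
g = sqrt(2) ≈ 1.4142
Y(a, A) = A + 381*a
P(j, U) = -92 (P(j, U) = -90 - 2 = -92)
Y(-493, f(g, 16)) - (P(o, 136) - 1*130647) = (16 + 381*(-493)) - (-92 - 1*130647) = (16 - 187833) - (-92 - 130647) = -187817 - 1*(-130739) = -187817 + 130739 = -57078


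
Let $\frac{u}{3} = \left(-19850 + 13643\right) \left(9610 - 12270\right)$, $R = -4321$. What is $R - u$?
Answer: $-49536181$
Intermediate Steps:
$u = 49531860$ ($u = 3 \left(-19850 + 13643\right) \left(9610 - 12270\right) = 3 \left(\left(-6207\right) \left(-2660\right)\right) = 3 \cdot 16510620 = 49531860$)
$R - u = -4321 - 49531860 = -49536181$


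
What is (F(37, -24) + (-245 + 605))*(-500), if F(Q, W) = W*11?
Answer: -48000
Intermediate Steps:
F(Q, W) = 11*W
(F(37, -24) + (-245 + 605))*(-500) = (11*(-24) + (-245 + 605))*(-500) = (-264 + 360)*(-500) = 96*(-500) = -48000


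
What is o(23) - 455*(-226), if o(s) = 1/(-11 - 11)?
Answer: 2262259/22 ≈ 1.0283e+5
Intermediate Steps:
o(s) = -1/22 (o(s) = 1/(-22) = -1/22)
o(23) - 455*(-226) = -1/22 - 455*(-226) = -1/22 + 102830 = 2262259/22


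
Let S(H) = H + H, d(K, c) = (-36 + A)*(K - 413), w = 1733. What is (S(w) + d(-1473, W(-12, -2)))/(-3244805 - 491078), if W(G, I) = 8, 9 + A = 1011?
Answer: 1818410/3735883 ≈ 0.48674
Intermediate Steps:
A = 1002 (A = -9 + 1011 = 1002)
d(K, c) = -398958 + 966*K (d(K, c) = (-36 + 1002)*(K - 413) = 966*(-413 + K) = -398958 + 966*K)
S(H) = 2*H
(S(w) + d(-1473, W(-12, -2)))/(-3244805 - 491078) = (2*1733 + (-398958 + 966*(-1473)))/(-3244805 - 491078) = (3466 + (-398958 - 1422918))/(-3735883) = (3466 - 1821876)*(-1/3735883) = -1818410*(-1/3735883) = 1818410/3735883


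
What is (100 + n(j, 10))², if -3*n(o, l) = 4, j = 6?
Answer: 87616/9 ≈ 9735.1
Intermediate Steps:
n(o, l) = -4/3 (n(o, l) = -⅓*4 = -4/3)
(100 + n(j, 10))² = (100 - 4/3)² = (296/3)² = 87616/9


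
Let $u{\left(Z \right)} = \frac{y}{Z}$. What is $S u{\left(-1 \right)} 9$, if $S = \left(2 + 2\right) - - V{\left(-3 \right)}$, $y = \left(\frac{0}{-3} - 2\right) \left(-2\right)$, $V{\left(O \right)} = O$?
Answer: $-36$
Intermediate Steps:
$y = 4$ ($y = \left(0 \left(- \frac{1}{3}\right) - 2\right) \left(-2\right) = \left(0 - 2\right) \left(-2\right) = \left(-2\right) \left(-2\right) = 4$)
$S = 1$ ($S = \left(2 + 2\right) - 3 = 4 + \left(-3 + 0\right) = 4 - 3 = 1$)
$u{\left(Z \right)} = \frac{4}{Z}$
$S u{\left(-1 \right)} 9 = 1 \frac{4}{-1} \cdot 9 = 1 \cdot 4 \left(-1\right) 9 = 1 \left(-4\right) 9 = \left(-4\right) 9 = -36$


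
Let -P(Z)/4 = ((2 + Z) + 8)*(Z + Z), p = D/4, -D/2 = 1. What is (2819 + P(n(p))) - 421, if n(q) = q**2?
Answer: 4755/2 ≈ 2377.5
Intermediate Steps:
D = -2 (D = -2*1 = -2)
p = -1/2 (p = -2/4 = -2*1/4 = -1/2 ≈ -0.50000)
P(Z) = -8*Z*(10 + Z) (P(Z) = -4*((2 + Z) + 8)*(Z + Z) = -4*(10 + Z)*2*Z = -8*Z*(10 + Z))
(2819 + P(n(p))) - 421 = (2819 - 8*(-1/2)**2*(10 + (-1/2)**2)) - 421 = (2819 - 8*1/4*(10 + 1/4)) - 421 = (2819 - 8*1/4*41/4) - 421 = (2819 - 41/2) - 421 = 5597/2 - 421 = 4755/2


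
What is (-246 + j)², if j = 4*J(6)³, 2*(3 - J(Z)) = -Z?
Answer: 381924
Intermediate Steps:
J(Z) = 3 + Z/2 (J(Z) = 3 - (-1)*Z/2 = 3 + Z/2)
j = 864 (j = 4*(3 + (½)*6)³ = 4*(3 + 3)³ = 4*6³ = 4*216 = 864)
(-246 + j)² = (-246 + 864)² = 618² = 381924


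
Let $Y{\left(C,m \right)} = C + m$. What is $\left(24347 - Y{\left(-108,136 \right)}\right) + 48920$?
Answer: $73239$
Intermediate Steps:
$\left(24347 - Y{\left(-108,136 \right)}\right) + 48920 = \left(24347 - \left(-108 + 136\right)\right) + 48920 = \left(24347 - 28\right) + 48920 = 24319 + 48920 = 73239$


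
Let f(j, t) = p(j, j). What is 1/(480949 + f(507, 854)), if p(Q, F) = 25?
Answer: 1/480974 ≈ 2.0791e-6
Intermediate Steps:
f(j, t) = 25
1/(480949 + f(507, 854)) = 1/(480949 + 25) = 1/480974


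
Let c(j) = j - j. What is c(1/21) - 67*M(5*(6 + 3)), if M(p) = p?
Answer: -3015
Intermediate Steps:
c(j) = 0
c(1/21) - 67*M(5*(6 + 3)) = 0 - 335*(6 + 3) = 0 - 335*9 = 0 - 67*45 = 0 - 3015 = -3015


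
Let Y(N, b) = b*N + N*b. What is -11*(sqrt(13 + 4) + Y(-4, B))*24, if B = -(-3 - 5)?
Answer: 16896 - 264*sqrt(17) ≈ 15808.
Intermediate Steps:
B = 8 (B = -1*(-8) = 8)
Y(N, b) = 2*N*b (Y(N, b) = N*b + N*b = 2*N*b)
-11*(sqrt(13 + 4) + Y(-4, B))*24 = -11*(sqrt(13 + 4) + 2*(-4)*8)*24 = -11*(sqrt(17) - 64)*24 = -11*(-64 + sqrt(17))*24 = -11*(-1536 + 24*sqrt(17)) = 16896 - 264*sqrt(17)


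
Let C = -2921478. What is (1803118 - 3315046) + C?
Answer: -4433406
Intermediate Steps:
(1803118 - 3315046) + C = (1803118 - 3315046) - 2921478 = -1511928 - 2921478 = -4433406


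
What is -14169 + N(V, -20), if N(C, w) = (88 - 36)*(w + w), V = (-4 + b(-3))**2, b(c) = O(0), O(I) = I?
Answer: -16249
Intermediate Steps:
b(c) = 0
V = 16 (V = (-4 + 0)**2 = (-4)**2 = 16)
N(C, w) = 104*w (N(C, w) = 52*(2*w) = 104*w)
-14169 + N(V, -20) = -14169 + 104*(-20) = -14169 - 2080 = -16249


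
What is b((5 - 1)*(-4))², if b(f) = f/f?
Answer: 1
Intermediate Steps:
b(f) = 1
b((5 - 1)*(-4))² = 1² = 1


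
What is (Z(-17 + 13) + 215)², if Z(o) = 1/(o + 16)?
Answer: 6661561/144 ≈ 46261.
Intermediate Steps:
Z(o) = 1/(16 + o)
(Z(-17 + 13) + 215)² = (1/(16 + (-17 + 13)) + 215)² = (1/(16 - 4) + 215)² = (1/12 + 215)² = (2581/12)² = 6661561/144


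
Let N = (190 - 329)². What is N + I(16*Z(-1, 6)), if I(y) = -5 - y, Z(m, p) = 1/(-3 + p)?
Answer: 57932/3 ≈ 19311.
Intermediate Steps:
N = 19321 (N = (-139)² = 19321)
N + I(16*Z(-1, 6)) = 19321 + (-5 - 16/(-3 + 6)) = 19321 + (-5 - 16/3) = 19321 - 31/3 = 57932/3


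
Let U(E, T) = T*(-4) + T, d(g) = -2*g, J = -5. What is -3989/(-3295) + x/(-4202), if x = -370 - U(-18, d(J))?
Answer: 8941039/6922795 ≈ 1.2915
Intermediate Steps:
U(E, T) = -3*T (U(E, T) = -4*T + T = -3*T)
x = -340 (x = -370 - (-3)*(-2*(-5)) = -370 - (-3)*10 = -370 - 1*(-30) = -370 + 30 = -340)
-3989/(-3295) + x/(-4202) = -3989/(-3295) - 340/(-4202) = -3989*(-1/3295) - 340*(-1/4202) = 3989/3295 + 170/2101 = 8941039/6922795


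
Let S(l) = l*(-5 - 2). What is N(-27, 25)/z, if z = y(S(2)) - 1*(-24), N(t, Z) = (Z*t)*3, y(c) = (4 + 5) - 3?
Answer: -135/2 ≈ -67.500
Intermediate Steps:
S(l) = -7*l (S(l) = l*(-7) = -7*l)
y(c) = 6 (y(c) = 9 - 3 = 6)
N(t, Z) = 3*Z*t
z = 30 (z = 6 - 1*(-24) = 6 + 24 = 30)
N(-27, 25)/z = (3*25*(-27))/30 = -2025*1/30 = -135/2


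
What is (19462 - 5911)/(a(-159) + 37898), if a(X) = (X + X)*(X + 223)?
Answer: 13551/17546 ≈ 0.77231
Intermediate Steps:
a(X) = 2*X*(223 + X) (a(X) = (2*X)*(223 + X) = 2*X*(223 + X))
(19462 - 5911)/(a(-159) + 37898) = (19462 - 5911)/(2*(-159)*(223 - 159) + 37898) = 13551/(2*(-159)*64 + 37898) = 13551/(-20352 + 37898) = 13551/17546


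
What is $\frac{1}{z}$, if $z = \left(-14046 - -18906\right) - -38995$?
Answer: $\frac{1}{43855} \approx 2.2802 \cdot 10^{-5}$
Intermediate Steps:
$z = 43855$ ($z = \left(-14046 + 18906\right) + 38995 = 4860 + 38995 = 43855$)
$\frac{1}{z} = \frac{1}{43855}$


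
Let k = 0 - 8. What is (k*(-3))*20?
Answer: 480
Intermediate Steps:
k = -8
(k*(-3))*20 = -8*(-3)*20 = 24*20 = 480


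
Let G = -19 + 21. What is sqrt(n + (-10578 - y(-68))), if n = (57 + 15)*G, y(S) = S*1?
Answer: I*sqrt(10366) ≈ 101.81*I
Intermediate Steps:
y(S) = S
G = 2
n = 144 (n = (57 + 15)*2 = 72*2 = 144)
sqrt(n + (-10578 - y(-68))) = sqrt(144 + (-10578 - 1*(-68))) = sqrt(144 + (-10578 + 68)) = sqrt(144 - 10510) = sqrt(-10366) = I*sqrt(10366)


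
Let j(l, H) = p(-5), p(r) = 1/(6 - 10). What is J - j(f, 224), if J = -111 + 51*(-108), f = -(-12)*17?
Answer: -22475/4 ≈ -5618.8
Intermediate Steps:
p(r) = -¼ (p(r) = 1/(-4) = -¼)
f = 204 (f = -1*(-204) = 204)
j(l, H) = -¼
J = -5619 (J = -111 - 5508 = -5619)
J - j(f, 224) = -5619 - 1*(-¼) = -5619 + ¼ = -22475/4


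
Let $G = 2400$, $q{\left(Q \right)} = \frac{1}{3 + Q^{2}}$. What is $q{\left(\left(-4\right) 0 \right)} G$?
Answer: $800$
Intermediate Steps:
$q{\left(\left(-4\right) 0 \right)} G = \frac{1}{3 + \left(\left(-4\right) 0\right)^{2}} \cdot 2400 = \frac{1}{3 + 0^{2}} \cdot 2400 = \frac{1}{3 + 0} \cdot 2400 = \frac{1}{3} \cdot 2400 = 800$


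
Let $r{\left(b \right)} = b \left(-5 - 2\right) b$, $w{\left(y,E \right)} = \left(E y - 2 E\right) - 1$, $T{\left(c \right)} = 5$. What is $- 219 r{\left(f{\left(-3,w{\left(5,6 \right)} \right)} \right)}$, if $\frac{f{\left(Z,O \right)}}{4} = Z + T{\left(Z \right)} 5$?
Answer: $11871552$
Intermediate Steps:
$w{\left(y,E \right)} = -1 - 2 E + E y$ ($w{\left(y,E \right)} = \left(- 2 E + E y\right) - 1 = -1 - 2 E + E y$)
$f{\left(Z,O \right)} = 100 + 4 Z$ ($f{\left(Z,O \right)} = 4 \left(Z + 5 \cdot 5\right) = 4 \left(Z + 25\right) = 4 \left(25 + Z\right) = 100 + 4 Z$)
$r{\left(b \right)} = - 7 b^{2}$ ($r{\left(b \right)} = b \left(-5 - 2\right) b = b \left(-7\right) b = - 7 b b = - 7 b^{2}$)
$- 219 r{\left(f{\left(-3,w{\left(5,6 \right)} \right)} \right)} = - 219 \left(- 7 \left(100 + 4 \left(-3\right)\right)^{2}\right) = - 219 \left(- 7 \left(100 - 12\right)^{2}\right) = - 219 \left(- 7 \cdot 88^{2}\right) = - 219 \left(\left(-7\right) 7744\right) = \left(-219\right) \left(-54208\right) = 11871552$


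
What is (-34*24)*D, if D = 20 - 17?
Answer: -2448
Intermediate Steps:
D = 3
(-34*24)*D = -34*24*3 = -816*3 = -2448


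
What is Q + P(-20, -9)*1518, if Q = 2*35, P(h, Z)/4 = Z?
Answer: -54578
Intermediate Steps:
P(h, Z) = 4*Z
Q = 70
Q + P(-20, -9)*1518 = 70 + (4*(-9))*1518 = 70 - 36*1518 = 70 - 54648 = -54578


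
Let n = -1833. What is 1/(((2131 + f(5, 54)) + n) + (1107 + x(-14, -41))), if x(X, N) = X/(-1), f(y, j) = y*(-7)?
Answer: 1/1384 ≈ 0.00072254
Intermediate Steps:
f(y, j) = -7*y
x(X, N) = -X (x(X, N) = X*(-1) = -X)
1/(((2131 + f(5, 54)) + n) + (1107 + x(-14, -41))) = 1/(((2131 - 7*5) - 1833) + (1107 - 1*(-14))) = 1/(((2131 - 35) - 1833) + (1107 + 14)) = 1/((2096 - 1833) + 1121) = 1/(263 + 1121) = 1/1384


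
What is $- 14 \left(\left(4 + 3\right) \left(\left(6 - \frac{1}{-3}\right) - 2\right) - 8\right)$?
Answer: $- \frac{938}{3} \approx -312.67$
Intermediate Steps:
$- 14 \left(\left(4 + 3\right) \left(\left(6 - \frac{1}{-3}\right) - 2\right) - 8\right) = - 14 \left(7 \left(\left(6 - - \frac{1}{3}\right) - 2\right) - 8\right) = - 14 \left(7 \left(\left(6 + \frac{1}{3}\right) - 2\right) - 8\right) = - 14 \left(7 \left(\frac{19}{3} - 2\right) - 8\right) = - 14 \left(7 \cdot \frac{13}{3} - 8\right) = - 14 \left(\frac{91}{3} - 8\right) = \left(-14\right) \frac{67}{3} = - \frac{938}{3}$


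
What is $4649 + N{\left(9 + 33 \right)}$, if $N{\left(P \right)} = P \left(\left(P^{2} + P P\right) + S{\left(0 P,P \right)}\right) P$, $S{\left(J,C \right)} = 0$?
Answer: $6228041$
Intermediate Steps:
$N{\left(P \right)} = 2 P^{4}$ ($N{\left(P \right)} = P \left(\left(P^{2} + P P\right) + 0\right) P = P \left(\left(P^{2} + P^{2}\right) + 0\right) P = P \left(2 P^{2} + 0\right) P = P 2 P^{2} P = 2 P^{3} P = 2 P^{4}$)
$4649 + N{\left(9 + 33 \right)} = 4649 + 2 \left(9 + 33\right)^{4} = 4649 + 2 \cdot 42^{4} = 4649 + 2 \cdot 3111696 = 4649 + 6223392 = 6228041$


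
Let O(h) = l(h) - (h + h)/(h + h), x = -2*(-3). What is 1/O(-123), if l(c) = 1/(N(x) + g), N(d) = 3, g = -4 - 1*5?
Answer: -6/7 ≈ -0.85714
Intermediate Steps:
x = 6
g = -9 (g = -4 - 5 = -9)
l(c) = -⅙ (l(c) = 1/(3 - 9) = 1/(-6) = -⅙)
O(h) = -7/6 (O(h) = -⅙ - (h + h)/(h + h) = -⅙ - 2*h/(2*h) = -⅙ - 2*h*1/(2*h) = -⅙ - 1*1 = -⅙ - 1 = -7/6)
1/O(-123) = 1/(-7/6) = -6/7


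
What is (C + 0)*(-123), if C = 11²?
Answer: -14883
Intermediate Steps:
C = 121
(C + 0)*(-123) = (121 + 0)*(-123) = 121*(-123) = -14883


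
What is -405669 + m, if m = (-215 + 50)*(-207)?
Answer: -371514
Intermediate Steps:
m = 34155 (m = -165*(-207) = 34155)
-405669 + m = -405669 + 34155 = -371514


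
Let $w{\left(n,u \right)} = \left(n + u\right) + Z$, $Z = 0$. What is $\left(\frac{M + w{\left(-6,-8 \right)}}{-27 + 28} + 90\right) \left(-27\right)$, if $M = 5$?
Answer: $-2187$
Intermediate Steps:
$w{\left(n,u \right)} = n + u$ ($w{\left(n,u \right)} = \left(n + u\right) + 0 = n + u$)
$\left(\frac{M + w{\left(-6,-8 \right)}}{-27 + 28} + 90\right) \left(-27\right) = \left(\frac{5 - 14}{-27 + 28} + 90\right) \left(-27\right) = \left(\frac{5 - 14}{1} + 90\right) \left(-27\right) = \left(\left(-9\right) 1 + 90\right) \left(-27\right) = \left(-9 + 90\right) \left(-27\right) = 81 \left(-27\right) = -2187$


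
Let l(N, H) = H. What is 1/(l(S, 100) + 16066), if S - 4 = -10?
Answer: 1/16166 ≈ 6.1858e-5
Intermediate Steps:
S = -6 (S = 4 - 10 = -6)
1/(l(S, 100) + 16066) = 1/(100 + 16066) = 1/16166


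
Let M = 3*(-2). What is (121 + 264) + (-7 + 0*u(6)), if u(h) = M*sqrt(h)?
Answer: 378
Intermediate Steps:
M = -6
u(h) = -6*sqrt(h)
(121 + 264) + (-7 + 0*u(6)) = (121 + 264) + (-7 + 0*(-6*sqrt(6))) = 385 + (-7 + 0) = 385 - 7 = 378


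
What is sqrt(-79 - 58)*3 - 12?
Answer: -12 + 3*I*sqrt(137) ≈ -12.0 + 35.114*I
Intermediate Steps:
sqrt(-79 - 58)*3 - 12 = sqrt(-137)*3 - 12 = (I*sqrt(137))*3 - 12 = 3*I*sqrt(137) - 12 = -12 + 3*I*sqrt(137)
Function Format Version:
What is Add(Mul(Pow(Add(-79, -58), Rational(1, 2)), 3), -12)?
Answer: Add(-12, Mul(3, I, Pow(137, Rational(1, 2)))) ≈ Add(-12.000, Mul(35.114, I))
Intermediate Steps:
Add(Mul(Pow(Add(-79, -58), Rational(1, 2)), 3), -12) = Add(Mul(Pow(-137, Rational(1, 2)), 3), -12) = Add(Mul(Mul(I, Pow(137, Rational(1, 2))), 3), -12) = Add(Mul(3, I, Pow(137, Rational(1, 2))), -12) = Add(-12, Mul(3, I, Pow(137, Rational(1, 2))))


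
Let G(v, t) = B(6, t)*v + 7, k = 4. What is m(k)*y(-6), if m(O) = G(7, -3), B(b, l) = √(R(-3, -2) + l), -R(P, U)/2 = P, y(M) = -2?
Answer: -14 - 14*√3 ≈ -38.249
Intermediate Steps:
R(P, U) = -2*P
B(b, l) = √(6 + l) (B(b, l) = √(-2*(-3) + l) = √(6 + l))
G(v, t) = 7 + v*√(6 + t) (G(v, t) = √(6 + t)*v + 7 = v*√(6 + t) + 7 = 7 + v*√(6 + t))
m(O) = 7 + 7*√3 (m(O) = 7 + 7*√(6 - 3) = 7 + 7*√3)
m(k)*y(-6) = (7 + 7*√3)*(-2) = -14 - 14*√3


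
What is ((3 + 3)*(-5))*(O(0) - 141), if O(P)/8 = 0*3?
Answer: 4230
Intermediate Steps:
O(P) = 0 (O(P) = 8*(0*3) = 8*0 = 0)
((3 + 3)*(-5))*(O(0) - 141) = ((3 + 3)*(-5))*(0 - 141) = (6*(-5))*(-141) = -30*(-141) = 4230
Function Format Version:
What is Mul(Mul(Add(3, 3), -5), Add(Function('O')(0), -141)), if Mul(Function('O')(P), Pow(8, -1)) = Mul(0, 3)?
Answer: 4230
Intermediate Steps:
Function('O')(P) = 0 (Function('O')(P) = Mul(8, Mul(0, 3)) = Mul(8, 0) = 0)
Mul(Mul(Add(3, 3), -5), Add(Function('O')(0), -141)) = Mul(Mul(Add(3, 3), -5), Add(0, -141)) = Mul(Mul(6, -5), -141) = Mul(-30, -141) = 4230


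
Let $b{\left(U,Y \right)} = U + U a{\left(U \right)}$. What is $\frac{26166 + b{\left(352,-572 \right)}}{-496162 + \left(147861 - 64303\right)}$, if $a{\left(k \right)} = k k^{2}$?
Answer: $- \frac{404005993}{10858} \approx -37208.0$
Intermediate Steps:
$a{\left(k \right)} = k^{3}$
$b{\left(U,Y \right)} = U + U^{4}$ ($b{\left(U,Y \right)} = U + U U^{3} = U + U^{4}$)
$\frac{26166 + b{\left(352,-572 \right)}}{-496162 + \left(147861 - 64303\right)} = \frac{26166 + \left(352 + 352^{4}\right)}{-496162 + \left(147861 - 64303\right)} = \frac{26166 + \left(352 + 15352201216\right)}{-496162 + 83558} = \frac{26166 + 15352201568}{-412604} = 15352227734 \left(- \frac{1}{412604}\right) = - \frac{404005993}{10858}$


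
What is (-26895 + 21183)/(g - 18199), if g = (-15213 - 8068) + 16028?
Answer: 68/303 ≈ 0.22442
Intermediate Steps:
g = -7253 (g = -23281 + 16028 = -7253)
(-26895 + 21183)/(g - 18199) = (-26895 + 21183)/(-7253 - 18199) = -5712/(-25452) = -5712*(-1/25452) = 68/303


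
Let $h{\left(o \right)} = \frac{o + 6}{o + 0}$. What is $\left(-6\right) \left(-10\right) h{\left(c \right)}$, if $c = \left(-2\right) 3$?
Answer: $0$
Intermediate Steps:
$c = -6$
$h{\left(o \right)} = \frac{6 + o}{o}$
$\left(-6\right) \left(-10\right) h{\left(c \right)} = \left(-6\right) \left(-10\right) \frac{6 - 6}{-6} = 60 \left(\left(- \frac{1}{6}\right) 0\right) = 60 \cdot 0 = 0$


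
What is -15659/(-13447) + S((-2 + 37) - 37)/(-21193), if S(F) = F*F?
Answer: 47401057/40711753 ≈ 1.1643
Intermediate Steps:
S(F) = F²
-15659/(-13447) + S((-2 + 37) - 37)/(-21193) = -15659/(-13447) + ((-2 + 37) - 37)²/(-21193) = -15659*(-1/13447) + (35 - 37)²*(-1/21193) = 2237/1921 + (-2)²*(-1/21193) = 2237/1921 + 4*(-1/21193) = 2237/1921 - 4/21193 = 47401057/40711753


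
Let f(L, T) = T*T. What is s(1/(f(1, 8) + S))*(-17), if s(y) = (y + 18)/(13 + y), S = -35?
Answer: -8891/378 ≈ -23.521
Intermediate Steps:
f(L, T) = T²
s(y) = (18 + y)/(13 + y)
s(1/(f(1, 8) + S))*(-17) = ((18 + 1/(8² - 35))/(13 + 1/(8² - 35)))*(-17) = ((18 + 1/(64 - 35))/(13 + 1/(64 - 35)))*(-17) = ((18 + 1/29)/(13 + 1/29))*(-17) = ((523/29)/(378/29))*(-17) = ((29/378)*(523/29))*(-17) = (523/378)*(-17) = -8891/378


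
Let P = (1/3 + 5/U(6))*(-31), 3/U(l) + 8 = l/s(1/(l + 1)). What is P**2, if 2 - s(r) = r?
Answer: 9418761/169 ≈ 55732.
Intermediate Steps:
s(r) = 2 - r
U(l) = 3/(-8 + l/(2 - 1/(1 + l))) (U(l) = 3/(-8 + l/(2 - 1/(l + 1))) = 3/(-8 + l/(2 - 1/(1 + l))))
P = 3069/13 (P = (1/3 + 5/((3*(1 + 2*6)/(-8 + 6**2 - 15*6))))*(-31) = (1*(1/3) + 5/((3*(1 + 12)/(-8 + 36 - 90))))*(-31) = (1/3 + 5/((3*13/(-62))))*(-31) = (1/3 + 5/((3*(-1/62)*13)))*(-31) = (1/3 + 5/(-39/62))*(-31) = (1/3 + 5*(-62/39))*(-31) = (1/3 - 310/39)*(-31) = -99/13*(-31) = 3069/13 ≈ 236.08)
P**2 = (3069/13)**2 = 9418761/169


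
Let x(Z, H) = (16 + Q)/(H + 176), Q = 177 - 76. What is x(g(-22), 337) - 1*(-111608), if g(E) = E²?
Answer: 6361669/57 ≈ 1.1161e+5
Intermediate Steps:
Q = 101
x(Z, H) = 117/(176 + H) (x(Z, H) = (16 + 101)/(H + 176) = 117/(176 + H))
x(g(-22), 337) - 1*(-111608) = 117/(176 + 337) - 1*(-111608) = 117/513 + 111608 = 117*(1/513) + 111608 = 13/57 + 111608 = 6361669/57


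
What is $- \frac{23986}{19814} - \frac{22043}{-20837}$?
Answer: $- \frac{470420}{3081077} \approx -0.15268$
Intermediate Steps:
$- \frac{23986}{19814} - \frac{22043}{-20837} = \left(-23986\right) \frac{1}{19814} - - \frac{329}{311} = - \frac{11993}{9907} + \frac{329}{311} = - \frac{470420}{3081077}$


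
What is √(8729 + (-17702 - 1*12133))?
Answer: I*√21106 ≈ 145.28*I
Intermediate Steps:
√(8729 + (-17702 - 1*12133)) = √(8729 + (-17702 - 12133)) = √(8729 - 29835) = √(-21106) = I*√21106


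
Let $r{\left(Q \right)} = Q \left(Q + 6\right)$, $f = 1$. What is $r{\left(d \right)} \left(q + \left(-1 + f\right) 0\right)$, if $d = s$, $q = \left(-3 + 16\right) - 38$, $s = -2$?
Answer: $200$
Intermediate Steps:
$q = -25$ ($q = 13 - 38 = -25$)
$d = -2$
$r{\left(Q \right)} = Q \left(6 + Q\right)$
$r{\left(d \right)} \left(q + \left(-1 + f\right) 0\right) = - 2 \left(6 - 2\right) \left(-25 + \left(-1 + 1\right) 0\right) = \left(-2\right) 4 \left(-25 + 0 \cdot 0\right) = - 8 \left(-25 + 0\right) = \left(-8\right) \left(-25\right) = 200$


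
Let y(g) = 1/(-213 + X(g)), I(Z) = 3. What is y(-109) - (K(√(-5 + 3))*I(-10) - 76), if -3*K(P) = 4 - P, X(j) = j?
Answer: 25759/322 - I*√2 ≈ 79.997 - 1.4142*I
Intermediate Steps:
K(P) = -4/3 + P/3 (K(P) = -(4 - P)/3 = -4/3 + P/3)
y(g) = 1/(-213 + g)
y(-109) - (K(√(-5 + 3))*I(-10) - 76) = 1/(-213 - 109) - ((-4/3 + √(-5 + 3)/3)*3 - 76) = 1/(-322) - ((-4/3 + √(-2)/3)*3 - 76) = -1/322 - ((-4/3 + (I*√2)/3)*3 - 76) = -1/322 - ((-4/3 + I*√2/3)*3 - 76) = -1/322 - ((-4 + I*√2) - 76) = -1/322 - (-80 + I*√2) = -1/322 + (80 - I*√2) = 25759/322 - I*√2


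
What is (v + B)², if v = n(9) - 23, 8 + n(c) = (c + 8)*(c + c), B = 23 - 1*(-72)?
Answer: 136900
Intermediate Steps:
B = 95 (B = 23 + 72 = 95)
n(c) = -8 + 2*c*(8 + c) (n(c) = -8 + (c + 8)*(c + c) = -8 + (8 + c)*(2*c) = -8 + 2*c*(8 + c))
v = 275 (v = (-8 + 2*9² + 16*9) - 23 = (-8 + 2*81 + 144) - 23 = (-8 + 162 + 144) - 23 = 298 - 23 = 275)
(v + B)² = (275 + 95)² = 370² = 136900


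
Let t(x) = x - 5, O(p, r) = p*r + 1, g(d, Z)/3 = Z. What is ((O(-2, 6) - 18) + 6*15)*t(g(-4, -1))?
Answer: -488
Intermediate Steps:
g(d, Z) = 3*Z
O(p, r) = 1 + p*r
t(x) = -5 + x
((O(-2, 6) - 18) + 6*15)*t(g(-4, -1)) = (((1 - 2*6) - 18) + 6*15)*(-5 + 3*(-1)) = (((1 - 12) - 18) + 90)*(-5 - 3) = ((-11 - 18) + 90)*(-8) = (-29 + 90)*(-8) = 61*(-8) = -488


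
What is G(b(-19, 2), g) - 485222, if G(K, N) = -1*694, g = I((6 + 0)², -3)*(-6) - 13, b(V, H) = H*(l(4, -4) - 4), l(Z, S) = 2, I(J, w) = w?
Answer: -485916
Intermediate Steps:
b(V, H) = -2*H (b(V, H) = H*(2 - 4) = H*(-2) = -2*H)
g = 5 (g = -3*(-6) - 13 = 18 - 13 = 5)
G(K, N) = -694
G(b(-19, 2), g) - 485222 = -694 - 485222 = -485916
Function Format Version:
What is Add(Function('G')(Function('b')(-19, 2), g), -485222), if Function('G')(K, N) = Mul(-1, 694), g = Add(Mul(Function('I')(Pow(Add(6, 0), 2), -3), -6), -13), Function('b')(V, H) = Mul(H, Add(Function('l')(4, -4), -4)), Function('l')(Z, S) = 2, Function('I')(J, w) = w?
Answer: -485916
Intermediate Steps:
Function('b')(V, H) = Mul(-2, H) (Function('b')(V, H) = Mul(H, Add(2, -4)) = Mul(H, -2) = Mul(-2, H))
g = 5 (g = Add(Mul(-3, -6), -13) = Add(18, -13) = 5)
Function('G')(K, N) = -694
Add(Function('G')(Function('b')(-19, 2), g), -485222) = Add(-694, -485222) = -485916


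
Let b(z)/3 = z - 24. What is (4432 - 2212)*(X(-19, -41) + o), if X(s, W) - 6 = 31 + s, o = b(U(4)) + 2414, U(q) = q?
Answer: 5265840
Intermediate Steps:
b(z) = -72 + 3*z (b(z) = 3*(z - 24) = 3*(-24 + z) = -72 + 3*z)
o = 2354 (o = (-72 + 3*4) + 2414 = (-72 + 12) + 2414 = -60 + 2414 = 2354)
X(s, W) = 37 + s (X(s, W) = 6 + (31 + s) = 37 + s)
(4432 - 2212)*(X(-19, -41) + o) = (4432 - 2212)*((37 - 19) + 2354) = 2220*(18 + 2354) = 2220*2372 = 5265840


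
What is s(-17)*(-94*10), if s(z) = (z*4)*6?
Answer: 383520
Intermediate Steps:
s(z) = 24*z (s(z) = (4*z)*6 = 24*z)
s(-17)*(-94*10) = (24*(-17))*(-94*10) = -408*(-940) = 383520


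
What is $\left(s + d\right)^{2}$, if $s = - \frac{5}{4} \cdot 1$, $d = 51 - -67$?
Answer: $\frac{218089}{16} \approx 13631.0$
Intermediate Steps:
$d = 118$ ($d = 51 + 67 = 118$)
$s = - \frac{5}{4}$ ($s = \left(-5\right) \frac{1}{4} \cdot 1 = \left(- \frac{5}{4}\right) 1 = - \frac{5}{4} \approx -1.25$)
$\left(s + d\right)^{2} = \left(- \frac{5}{4} + 118\right)^{2} = \left(\frac{467}{4}\right)^{2} = \frac{218089}{16}$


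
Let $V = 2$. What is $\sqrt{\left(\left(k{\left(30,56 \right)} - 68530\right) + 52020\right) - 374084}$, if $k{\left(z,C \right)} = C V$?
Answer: $i \sqrt{390482} \approx 624.89 i$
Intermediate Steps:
$k{\left(z,C \right)} = 2 C$ ($k{\left(z,C \right)} = C 2 = 2 C$)
$\sqrt{\left(\left(k{\left(30,56 \right)} - 68530\right) + 52020\right) - 374084} = \sqrt{\left(\left(2 \cdot 56 - 68530\right) + 52020\right) - 374084} = \sqrt{\left(\left(112 - 68530\right) + 52020\right) - 374084} = \sqrt{\left(-68418 + 52020\right) - 374084} = \sqrt{-16398 - 374084} = \sqrt{-390482} = i \sqrt{390482}$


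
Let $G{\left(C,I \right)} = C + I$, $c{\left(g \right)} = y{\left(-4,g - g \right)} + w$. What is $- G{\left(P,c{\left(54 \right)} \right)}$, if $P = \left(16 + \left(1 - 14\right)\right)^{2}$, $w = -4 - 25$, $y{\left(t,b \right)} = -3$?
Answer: $23$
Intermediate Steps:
$w = -29$ ($w = -4 - 25 = -29$)
$c{\left(g \right)} = -32$ ($c{\left(g \right)} = -3 - 29 = -32$)
$P = 9$ ($P = \left(16 - 13\right)^{2} = 3^{2} = 9$)
$- G{\left(P,c{\left(54 \right)} \right)} = - (9 - 32) = \left(-1\right) \left(-23\right) = 23$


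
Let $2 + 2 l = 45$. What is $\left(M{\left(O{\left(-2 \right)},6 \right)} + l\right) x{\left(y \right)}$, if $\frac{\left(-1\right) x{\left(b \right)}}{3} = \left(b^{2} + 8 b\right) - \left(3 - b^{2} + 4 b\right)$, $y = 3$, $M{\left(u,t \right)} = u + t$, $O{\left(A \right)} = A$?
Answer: $- \frac{4131}{2} \approx -2065.5$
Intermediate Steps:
$l = \frac{43}{2}$ ($l = -1 + \frac{1}{2} \cdot 45 = -1 + \frac{45}{2} = \frac{43}{2} \approx 21.5$)
$M{\left(u,t \right)} = t + u$
$x{\left(b \right)} = 9 - 12 b - 6 b^{2}$ ($x{\left(b \right)} = - 3 \left(\left(b^{2} + 8 b\right) - \left(3 - b^{2} + 4 b\right)\right) = - 3 \left(-3 + 2 b^{2} + 4 b\right) = 9 - 12 b - 6 b^{2}$)
$\left(M{\left(O{\left(-2 \right)},6 \right)} + l\right) x{\left(y \right)} = \left(\left(6 - 2\right) + \frac{43}{2}\right) \left(9 - 36 - 6 \cdot 3^{2}\right) = \left(4 + \frac{43}{2}\right) \left(9 - 36 - 54\right) = \frac{51 \left(9 - 36 - 54\right)}{2} = \frac{51}{2} \left(-81\right) = - \frac{4131}{2}$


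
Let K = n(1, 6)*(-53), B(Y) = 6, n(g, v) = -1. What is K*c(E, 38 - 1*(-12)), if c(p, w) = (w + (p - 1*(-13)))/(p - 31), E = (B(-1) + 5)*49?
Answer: 15953/254 ≈ 62.807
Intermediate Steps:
E = 539 (E = (6 + 5)*49 = 11*49 = 539)
K = 53 (K = -1*(-53) = 53)
c(p, w) = (13 + p + w)/(-31 + p) (c(p, w) = (w + (p + 13))/(-31 + p) = (w + (13 + p))/(-31 + p) = (13 + p + w)/(-31 + p))
K*c(E, 38 - 1*(-12)) = 53*((13 + 539 + (38 - 1*(-12)))/(-31 + 539)) = 53*((13 + 539 + (38 + 12))/508) = 53*((13 + 539 + 50)/508) = 53*((1/508)*602) = 53*(301/254) = 15953/254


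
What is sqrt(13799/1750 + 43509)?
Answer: sqrt(5330818430)/350 ≈ 208.61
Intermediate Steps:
sqrt(13799/1750 + 43509) = sqrt(76154549/1750) = sqrt(5330818430)/350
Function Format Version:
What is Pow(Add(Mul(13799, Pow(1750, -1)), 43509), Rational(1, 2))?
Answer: Mul(Rational(1, 350), Pow(5330818430, Rational(1, 2))) ≈ 208.61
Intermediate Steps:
Pow(Add(Mul(13799, Pow(1750, -1)), 43509), Rational(1, 2)) = Pow(Add(Mul(13799, Rational(1, 1750)), 43509), Rational(1, 2)) = Pow(Add(Rational(13799, 1750), 43509), Rational(1, 2)) = Pow(Rational(76154549, 1750), Rational(1, 2)) = Mul(Rational(1, 350), Pow(5330818430, Rational(1, 2)))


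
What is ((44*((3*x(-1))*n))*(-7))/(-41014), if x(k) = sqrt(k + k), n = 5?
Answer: 2310*I*sqrt(2)/20507 ≈ 0.1593*I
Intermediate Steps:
x(k) = sqrt(2)*sqrt(k) (x(k) = sqrt(2*k) = sqrt(2)*sqrt(k))
((44*((3*x(-1))*n))*(-7))/(-41014) = ((44*((3*(sqrt(2)*sqrt(-1)))*5))*(-7))/(-41014) = ((44*((3*(sqrt(2)*I))*5))*(-7))*(-1/41014) = ((44*((3*(I*sqrt(2)))*5))*(-7))*(-1/41014) = ((44*((3*I*sqrt(2))*5))*(-7))*(-1/41014) = ((44*(15*I*sqrt(2)))*(-7))*(-1/41014) = ((660*I*sqrt(2))*(-7))*(-1/41014) = -4620*I*sqrt(2)*(-1/41014) = 2310*I*sqrt(2)/20507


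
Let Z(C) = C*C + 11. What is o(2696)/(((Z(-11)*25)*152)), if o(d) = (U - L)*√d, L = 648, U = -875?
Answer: -1523*√674/250800 ≈ -0.15765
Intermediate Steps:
Z(C) = 11 + C² (Z(C) = C² + 11 = 11 + C²)
o(d) = -1523*√d (o(d) = (-875 - 1*648)*√d = (-875 - 648)*√d = -1523*√d)
o(2696)/(((Z(-11)*25)*152)) = (-3046*√674)/((((11 + (-11)²)*25)*152)) = (-3046*√674)/((((11 + 121)*25)*152)) = (-3046*√674)/(((132*25)*152)) = (-3046*√674)/((3300*152)) = -3046*√674/501600 = -3046*√674*(1/501600) = -1523*√674/250800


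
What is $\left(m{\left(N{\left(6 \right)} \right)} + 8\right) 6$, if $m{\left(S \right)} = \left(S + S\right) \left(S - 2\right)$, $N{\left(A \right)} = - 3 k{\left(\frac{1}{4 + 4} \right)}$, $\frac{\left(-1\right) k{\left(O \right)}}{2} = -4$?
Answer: $7536$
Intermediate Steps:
$k{\left(O \right)} = 8$ ($k{\left(O \right)} = \left(-2\right) \left(-4\right) = 8$)
$N{\left(A \right)} = -24$ ($N{\left(A \right)} = \left(-3\right) 8 = -24$)
$m{\left(S \right)} = 2 S \left(-2 + S\right)$
$\left(m{\left(N{\left(6 \right)} \right)} + 8\right) 6 = \left(2 \left(-24\right) \left(-2 - 24\right) + 8\right) 6 = \left(2 \left(-24\right) \left(-26\right) + 8\right) 6 = \left(1248 + 8\right) 6 = 1256 \cdot 6 = 7536$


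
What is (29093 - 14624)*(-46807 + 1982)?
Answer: -648572925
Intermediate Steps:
(29093 - 14624)*(-46807 + 1982) = 14469*(-44825) = -648572925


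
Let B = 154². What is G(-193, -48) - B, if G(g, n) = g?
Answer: -23909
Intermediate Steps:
B = 23716
G(-193, -48) - B = -193 - 1*23716 = -193 - 23716 = -23909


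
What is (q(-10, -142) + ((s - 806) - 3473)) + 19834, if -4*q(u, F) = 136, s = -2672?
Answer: 12849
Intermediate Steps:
q(u, F) = -34 (q(u, F) = -1/4*136 = -34)
(q(-10, -142) + ((s - 806) - 3473)) + 19834 = (-34 + ((-2672 - 806) - 3473)) + 19834 = (-34 + (-3478 - 3473)) + 19834 = (-34 - 6951) + 19834 = -6985 + 19834 = 12849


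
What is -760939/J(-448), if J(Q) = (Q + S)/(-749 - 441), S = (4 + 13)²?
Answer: -905517410/159 ≈ -5.6951e+6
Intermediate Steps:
S = 289 (S = 17² = 289)
J(Q) = -17/70 - Q/1190 (J(Q) = (Q + 289)/(-749 - 441) = (289 + Q)/(-1190) = -(289 + Q)/1190 = -17/70 - Q/1190)
-760939/J(-448) = -760939/(-17/70 - 1/1190*(-448)) = -760939/(-17/70 + 32/85) = -760939/159/1190 = -760939*1190/159 = -905517410/159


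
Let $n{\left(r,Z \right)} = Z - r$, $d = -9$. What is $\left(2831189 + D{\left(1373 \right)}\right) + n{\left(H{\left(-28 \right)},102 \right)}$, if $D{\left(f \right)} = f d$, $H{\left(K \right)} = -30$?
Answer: $2818964$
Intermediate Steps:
$D{\left(f \right)} = - 9 f$ ($D{\left(f \right)} = f \left(-9\right) = - 9 f$)
$\left(2831189 + D{\left(1373 \right)}\right) + n{\left(H{\left(-28 \right)},102 \right)} = \left(2831189 - 12357\right) + \left(102 - -30\right) = \left(2831189 - 12357\right) + \left(102 + 30\right) = 2818832 + 132 = 2818964$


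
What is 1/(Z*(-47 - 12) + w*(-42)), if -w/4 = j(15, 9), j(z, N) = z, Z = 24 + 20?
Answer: -1/76 ≈ -0.013158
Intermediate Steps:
Z = 44
w = -60 (w = -4*15 = -60)
1/(Z*(-47 - 12) + w*(-42)) = 1/(44*(-47 - 12) - 60*(-42)) = 1/(44*(-59) + 2520) = 1/(-2596 + 2520) = 1/(-76) = -1/76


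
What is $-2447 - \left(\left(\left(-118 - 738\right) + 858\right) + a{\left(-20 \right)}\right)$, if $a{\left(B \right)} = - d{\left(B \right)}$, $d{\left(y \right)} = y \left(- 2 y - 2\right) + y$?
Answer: $-3229$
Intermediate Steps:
$d{\left(y \right)} = y + y \left(-2 - 2 y\right)$ ($d{\left(y \right)} = y \left(-2 - 2 y\right) + y = y + y \left(-2 - 2 y\right)$)
$a{\left(B \right)} = B \left(1 + 2 B\right)$ ($a{\left(B \right)} = - \left(-1\right) B \left(1 + 2 B\right) = B \left(1 + 2 B\right)$)
$-2447 - \left(\left(\left(-118 - 738\right) + 858\right) + a{\left(-20 \right)}\right) = -2447 - \left(\left(\left(-118 - 738\right) + 858\right) - 20 \left(1 + 2 \left(-20\right)\right)\right) = -2447 - \left(\left(-856 + 858\right) - 20 \left(1 - 40\right)\right) = -2447 - \left(2 - -780\right) = -2447 - \left(2 + 780\right) = -2447 - 782 = -3229$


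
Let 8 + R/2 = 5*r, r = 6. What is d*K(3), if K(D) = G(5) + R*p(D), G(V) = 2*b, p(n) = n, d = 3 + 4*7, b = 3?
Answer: 4278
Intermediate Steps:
d = 31 (d = 3 + 28 = 31)
R = 44 (R = -16 + 2*(5*6) = -16 + 2*30 = -16 + 60 = 44)
G(V) = 6 (G(V) = 2*3 = 6)
K(D) = 6 + 44*D
d*K(3) = 31*(6 + 44*3) = 31*(6 + 132) = 31*138 = 4278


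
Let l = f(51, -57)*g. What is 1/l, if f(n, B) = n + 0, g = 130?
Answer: 1/6630 ≈ 0.00015083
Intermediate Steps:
f(n, B) = n
l = 6630 (l = 51*130 = 6630)
1/l = 1/6630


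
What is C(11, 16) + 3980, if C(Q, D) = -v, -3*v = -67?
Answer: 11873/3 ≈ 3957.7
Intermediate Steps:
v = 67/3 (v = -⅓*(-67) = 67/3 ≈ 22.333)
C(Q, D) = -67/3 (C(Q, D) = -1*67/3 = -67/3)
C(11, 16) + 3980 = -67/3 + 3980 = 11873/3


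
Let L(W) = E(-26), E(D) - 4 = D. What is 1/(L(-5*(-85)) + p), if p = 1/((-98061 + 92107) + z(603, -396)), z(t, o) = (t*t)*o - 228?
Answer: -143995346/3167897613 ≈ -0.045455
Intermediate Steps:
E(D) = 4 + D
L(W) = -22 (L(W) = 4 - 26 = -22)
z(t, o) = -228 + o*t**2 (z(t, o) = t**2*o - 228 = o*t**2 - 228 = -228 + o*t**2)
p = -1/143995346 (p = 1/((-98061 + 92107) + (-228 - 396*603**2)) = 1/(-5954 + (-228 - 396*363609)) = 1/(-5954 + (-228 - 143989164)) = 1/(-5954 - 143989392) = 1/(-143995346) = -1/143995346 ≈ -6.9447e-9)
1/(L(-5*(-85)) + p) = 1/(-22 - 1/143995346) = 1/(-3167897613/143995346) = -143995346/3167897613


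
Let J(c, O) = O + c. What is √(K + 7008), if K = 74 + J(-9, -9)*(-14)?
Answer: √7334 ≈ 85.639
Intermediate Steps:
K = 326 (K = 74 + (-9 - 9)*(-14) = 74 - 18*(-14) = 74 + 252 = 326)
√(K + 7008) = √(326 + 7008) = √7334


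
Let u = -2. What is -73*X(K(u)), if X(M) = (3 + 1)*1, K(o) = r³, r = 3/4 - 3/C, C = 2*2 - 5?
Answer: -292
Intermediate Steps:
C = -1 (C = 4 - 5 = -1)
r = 15/4 (r = 3/4 - 3/(-1) = 3*(¼) - 3*(-1) = ¾ + 3 = 15/4 ≈ 3.7500)
K(o) = 3375/64 (K(o) = (15/4)³ = 3375/64)
X(M) = 4 (X(M) = 4*1 = 4)
-73*X(K(u)) = -73*4 = -292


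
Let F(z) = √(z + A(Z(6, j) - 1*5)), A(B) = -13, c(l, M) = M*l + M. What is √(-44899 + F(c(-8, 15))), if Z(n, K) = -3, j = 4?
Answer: √(-44899 + I*√118) ≈ 0.026 + 211.89*I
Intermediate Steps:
c(l, M) = M + M*l
F(z) = √(-13 + z) (F(z) = √(z - 13) = √(-13 + z))
√(-44899 + F(c(-8, 15))) = √(-44899 + √(-13 + 15*(1 - 8))) = √(-44899 + √(-13 + 15*(-7))) = √(-44899 + √(-13 - 105)) = √(-44899 + √(-118)) = √(-44899 + I*√118)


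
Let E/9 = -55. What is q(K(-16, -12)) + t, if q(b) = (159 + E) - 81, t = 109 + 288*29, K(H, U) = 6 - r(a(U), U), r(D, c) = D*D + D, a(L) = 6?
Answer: 8044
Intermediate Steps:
E = -495 (E = 9*(-55) = -495)
r(D, c) = D + D**2 (r(D, c) = D**2 + D = D + D**2)
K(H, U) = -36 (K(H, U) = 6 - 6*(1 + 6) = 6 - 6*7 = 6 - 1*42 = 6 - 42 = -36)
t = 8461 (t = 109 + 8352 = 8461)
q(b) = -417 (q(b) = (159 - 495) - 81 = -336 - 81 = -417)
q(K(-16, -12)) + t = -417 + 8461 = 8044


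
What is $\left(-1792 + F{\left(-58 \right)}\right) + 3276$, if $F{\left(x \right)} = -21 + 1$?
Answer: $1464$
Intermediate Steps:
$F{\left(x \right)} = -20$
$\left(-1792 + F{\left(-58 \right)}\right) + 3276 = \left(-1792 - 20\right) + 3276 = -1812 + 3276 = 1464$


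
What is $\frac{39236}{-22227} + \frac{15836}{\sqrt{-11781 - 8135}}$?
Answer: $- \frac{39236}{22227} - \frac{7918 i \sqrt{4979}}{4979} \approx -1.7652 - 112.21 i$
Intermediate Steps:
$\frac{39236}{-22227} + \frac{15836}{\sqrt{-11781 - 8135}} = 39236 \left(- \frac{1}{22227}\right) + \frac{15836}{\sqrt{-19916}} = - \frac{39236}{22227} + \frac{15836}{2 i \sqrt{4979}} = - \frac{39236}{22227} + 15836 \left(- \frac{i \sqrt{4979}}{9958}\right) = - \frac{39236}{22227} - \frac{7918 i \sqrt{4979}}{4979}$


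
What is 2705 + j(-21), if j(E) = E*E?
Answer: 3146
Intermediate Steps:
j(E) = E²
2705 + j(-21) = 2705 + (-21)² = 2705 + 441 = 3146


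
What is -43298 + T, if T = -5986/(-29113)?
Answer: -1260528688/29113 ≈ -43298.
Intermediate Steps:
T = 5986/29113 (T = -5986*(-1/29113) = 5986/29113 ≈ 0.20561)
-43298 + T = -43298 + 5986/29113 = -1260528688/29113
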